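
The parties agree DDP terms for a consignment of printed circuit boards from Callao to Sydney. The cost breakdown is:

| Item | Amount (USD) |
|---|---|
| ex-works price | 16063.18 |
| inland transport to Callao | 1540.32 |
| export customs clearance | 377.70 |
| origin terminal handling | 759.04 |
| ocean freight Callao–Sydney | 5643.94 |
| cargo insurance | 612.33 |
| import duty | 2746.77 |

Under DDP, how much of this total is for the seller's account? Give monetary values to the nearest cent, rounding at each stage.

Seller's account: USD 27743.28

DDP: the seller bears all costs including import duty.
Seller's account: goods 16063.18 + inland to port 1540.32 + export clearance 377.70 + origin terminal 759.04 + freight 5643.94 + insurance 612.33 + duty 2746.77 = 27743.28
Buyer's account: 0.00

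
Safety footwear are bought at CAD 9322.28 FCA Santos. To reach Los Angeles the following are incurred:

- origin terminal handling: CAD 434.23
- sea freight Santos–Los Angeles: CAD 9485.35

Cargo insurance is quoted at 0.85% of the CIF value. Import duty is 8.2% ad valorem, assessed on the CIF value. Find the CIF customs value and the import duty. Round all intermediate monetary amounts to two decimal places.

Let C be the CIF value. C = FCA price + pre-shipment costs + freight + 0.85% × C
C − 0.85% × C = 9322.28 + 434.23 + 9485.35
0.9915 × C = 19241.86
C = 19241.86 / 0.9915 = 19406.82
Insurance premium = 0.85% × 19406.82 = 164.96
Import duty = 19406.82 × 8.2% = 1591.36

CIF value: CAD 19406.82; import duty: CAD 1591.36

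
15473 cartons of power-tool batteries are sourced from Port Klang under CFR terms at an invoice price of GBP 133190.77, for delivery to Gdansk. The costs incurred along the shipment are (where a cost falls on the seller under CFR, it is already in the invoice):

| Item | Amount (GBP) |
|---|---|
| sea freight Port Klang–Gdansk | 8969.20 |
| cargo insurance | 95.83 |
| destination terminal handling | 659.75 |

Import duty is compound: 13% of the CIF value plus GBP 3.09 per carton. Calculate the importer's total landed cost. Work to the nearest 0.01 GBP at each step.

CFR: the seller pays costs through ocean freight to the destination port, but not insurance.
Already in the invoice (seller's account under CFR): freight — exclude.
CIF value = CFR price + insurance = 133190.77 + 95.83 = 133286.60
Ad valorem component: 133286.60 × 13% = 17327.26
Specific component: 15473 × 3.09 = 47811.57
Import duty = 17327.26 + 47811.57 = 65138.83
Buyer bears: insurance 95.83 + destination terminal 659.75 + duty 65138.83 = 65894.41
Landed cost = invoice 133190.77 + 65894.41 = 199085.18

Total landed cost: GBP 199085.18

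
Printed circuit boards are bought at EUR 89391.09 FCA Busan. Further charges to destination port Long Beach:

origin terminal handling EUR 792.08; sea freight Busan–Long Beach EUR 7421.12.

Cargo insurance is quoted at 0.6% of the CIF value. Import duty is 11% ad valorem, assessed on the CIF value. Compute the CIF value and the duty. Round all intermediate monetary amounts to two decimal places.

Let C be the CIF value. C = FCA price + pre-shipment costs + freight + 0.6% × C
C − 0.6% × C = 89391.09 + 792.08 + 7421.12
0.994 × C = 97604.29
C = 97604.29 / 0.994 = 98193.45
Insurance premium = 0.6% × 98193.45 = 589.16
Import duty = 98193.45 × 11% = 10801.28

CIF value: EUR 98193.45; import duty: EUR 10801.28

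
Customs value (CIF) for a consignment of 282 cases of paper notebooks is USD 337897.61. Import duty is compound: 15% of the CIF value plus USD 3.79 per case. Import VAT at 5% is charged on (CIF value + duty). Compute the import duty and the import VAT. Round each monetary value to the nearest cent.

Import duty: USD 51753.42; import VAT: USD 19482.55

Ad valorem component: 337897.61 × 15% = 50684.64
Specific component: 282 × 3.79 = 1068.78
Import duty = 50684.64 + 1068.78 = 51753.42
VAT base = CIF + duty = 337897.61 + 51753.42 = 389651.03
Import VAT = 389651.03 × 5% = 19482.55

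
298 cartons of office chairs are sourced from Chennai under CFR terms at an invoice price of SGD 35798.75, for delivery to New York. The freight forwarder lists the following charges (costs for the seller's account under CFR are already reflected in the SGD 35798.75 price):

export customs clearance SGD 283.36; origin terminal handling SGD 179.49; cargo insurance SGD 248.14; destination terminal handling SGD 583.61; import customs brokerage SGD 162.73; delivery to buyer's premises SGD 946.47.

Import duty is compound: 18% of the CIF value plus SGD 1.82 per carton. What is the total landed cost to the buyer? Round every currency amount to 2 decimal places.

Total landed cost: SGD 44770.50

CFR: the seller pays costs through ocean freight to the destination port, but not insurance.
Already in the invoice (seller's account under CFR): export clearance, origin terminal — exclude.
CIF value = CFR price + insurance = 35798.75 + 248.14 = 36046.89
Ad valorem component: 36046.89 × 18% = 6488.44
Specific component: 298 × 1.82 = 542.36
Import duty = 6488.44 + 542.36 = 7030.80
Buyer bears: insurance 248.14 + destination terminal 583.61 + brokerage 162.73 + delivery 946.47 + duty 7030.80 = 8971.75
Landed cost = invoice 35798.75 + 8971.75 = 44770.50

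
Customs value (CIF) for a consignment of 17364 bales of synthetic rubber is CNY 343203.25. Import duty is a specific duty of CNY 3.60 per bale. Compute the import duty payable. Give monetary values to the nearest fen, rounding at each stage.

Import duty: CNY 62510.40

Import duty = 17364 × 3.60 = 62510.40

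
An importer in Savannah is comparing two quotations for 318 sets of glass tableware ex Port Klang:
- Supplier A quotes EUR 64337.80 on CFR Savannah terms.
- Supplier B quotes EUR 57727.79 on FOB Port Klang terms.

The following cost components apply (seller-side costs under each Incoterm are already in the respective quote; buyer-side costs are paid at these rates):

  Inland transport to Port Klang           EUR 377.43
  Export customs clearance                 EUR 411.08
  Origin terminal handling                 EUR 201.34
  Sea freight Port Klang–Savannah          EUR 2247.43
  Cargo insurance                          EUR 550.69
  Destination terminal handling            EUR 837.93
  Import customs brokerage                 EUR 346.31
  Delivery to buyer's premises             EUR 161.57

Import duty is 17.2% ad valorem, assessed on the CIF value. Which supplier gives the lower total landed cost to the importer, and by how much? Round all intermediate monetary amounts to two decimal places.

Supplier B is cheaper by EUR 5112.94

Supplier A (CFR):
CIF value = CFR price + insurance = 64337.80 + 550.69 = 64888.49
Import duty = 64888.49 × 17.2% = 11160.82
Buyer bears (A): 550.69 + 837.93 + 346.31 + 161.57 = 1896.50
Landed cost (A) = invoice 64337.80 + 1896.50 + duty 11160.82 = 77395.12
Supplier B (FOB):
CIF value = FOB price + freight + insurance = 57727.79 + 2247.43 + 550.69 = 60525.91
Import duty = 60525.91 × 17.2% = 10410.46
Buyer bears (B): 2247.43 + 550.69 + 837.93 + 346.31 + 161.57 = 4143.93
Landed cost (B) = invoice 57727.79 + 4143.93 + duty 10410.46 = 72282.18
Difference = |77395.12 − 72282.18| = 5112.94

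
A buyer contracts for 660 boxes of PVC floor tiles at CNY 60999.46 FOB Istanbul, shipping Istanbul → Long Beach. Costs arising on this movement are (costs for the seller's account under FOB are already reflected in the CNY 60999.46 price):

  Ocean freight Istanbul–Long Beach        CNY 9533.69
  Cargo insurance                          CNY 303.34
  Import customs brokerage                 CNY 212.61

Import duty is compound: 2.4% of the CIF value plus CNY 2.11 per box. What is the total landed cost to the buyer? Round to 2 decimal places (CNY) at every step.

Total landed cost: CNY 74141.78

FOB: the seller bears costs until goods are on board at the origin port; the buyer bears freight, insurance and all costs thereafter.
CIF value = FOB price + freight + insurance = 60999.46 + 9533.69 + 303.34 = 70836.49
Ad valorem component: 70836.49 × 2.4% = 1700.08
Specific component: 660 × 2.11 = 1392.60
Import duty = 1700.08 + 1392.60 = 3092.68
Buyer bears: freight 9533.69 + insurance 303.34 + brokerage 212.61 + duty 3092.68 = 13142.32
Landed cost = invoice 60999.46 + 13142.32 = 74141.78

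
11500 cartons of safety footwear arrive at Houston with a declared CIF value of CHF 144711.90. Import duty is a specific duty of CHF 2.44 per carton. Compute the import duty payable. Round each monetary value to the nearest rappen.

Import duty: CHF 28060.00

Import duty = 11500 × 2.44 = 28060.00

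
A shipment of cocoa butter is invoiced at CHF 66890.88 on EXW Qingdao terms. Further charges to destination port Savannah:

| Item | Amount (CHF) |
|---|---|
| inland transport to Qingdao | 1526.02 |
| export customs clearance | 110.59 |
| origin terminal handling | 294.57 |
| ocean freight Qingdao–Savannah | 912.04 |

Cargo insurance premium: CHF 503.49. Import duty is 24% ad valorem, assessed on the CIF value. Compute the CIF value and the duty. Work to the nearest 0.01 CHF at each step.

CIF value: CHF 70237.59; import duty: CHF 16857.02

CIF = EXW price + pre-shipment costs + freight + insurance
CIF = 66890.88 + 1526.02 + 110.59 + 294.57 + 912.04 + 503.49 = 70237.59
Import duty = 70237.59 × 24% = 16857.02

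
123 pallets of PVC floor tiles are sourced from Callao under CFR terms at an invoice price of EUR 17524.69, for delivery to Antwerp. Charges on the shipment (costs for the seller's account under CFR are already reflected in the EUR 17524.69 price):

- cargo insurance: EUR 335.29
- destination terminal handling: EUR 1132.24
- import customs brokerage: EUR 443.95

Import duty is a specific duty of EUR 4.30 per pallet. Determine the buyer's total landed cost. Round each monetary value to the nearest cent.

Total landed cost: EUR 19965.07

CFR: the seller pays costs through ocean freight to the destination port, but not insurance.
CIF value = CFR price + insurance = 17524.69 + 335.29 = 17859.98
Import duty = 123 × 4.30 = 528.90
Buyer bears: insurance 335.29 + destination terminal 1132.24 + brokerage 443.95 + duty 528.90 = 2440.38
Landed cost = invoice 17524.69 + 2440.38 = 19965.07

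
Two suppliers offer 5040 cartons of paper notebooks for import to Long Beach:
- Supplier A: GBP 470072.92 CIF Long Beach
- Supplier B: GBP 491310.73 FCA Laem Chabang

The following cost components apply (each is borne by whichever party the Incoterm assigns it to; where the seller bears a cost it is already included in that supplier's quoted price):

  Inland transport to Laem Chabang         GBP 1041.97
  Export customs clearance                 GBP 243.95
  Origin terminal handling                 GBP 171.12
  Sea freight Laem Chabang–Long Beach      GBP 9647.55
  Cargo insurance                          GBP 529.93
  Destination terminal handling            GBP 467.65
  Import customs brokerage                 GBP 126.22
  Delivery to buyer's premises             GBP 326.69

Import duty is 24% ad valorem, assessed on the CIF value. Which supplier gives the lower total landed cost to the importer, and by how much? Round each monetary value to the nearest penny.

Supplier A is cheaper by GBP 39167.15

Supplier A (CIF):
The CIF price already equals the CIF value: 470072.92
Import duty = 470072.92 × 24% = 112817.50
Buyer bears (A): 467.65 + 126.22 + 326.69 = 920.56
Landed cost (A) = invoice 470072.92 + 920.56 + duty 112817.50 = 583810.98
Supplier B (FCA):
CIF value = FCA price + origin terminal + freight + insurance = 491310.73 + 171.12 + 9647.55 + 529.93 = 501659.33
Import duty = 501659.33 × 24% = 120398.24
Buyer bears (B): 171.12 + 9647.55 + 529.93 + 467.65 + 126.22 + 326.69 = 11269.16
Landed cost (B) = invoice 491310.73 + 11269.16 + duty 120398.24 = 622978.13
Difference = |583810.98 − 622978.13| = 39167.15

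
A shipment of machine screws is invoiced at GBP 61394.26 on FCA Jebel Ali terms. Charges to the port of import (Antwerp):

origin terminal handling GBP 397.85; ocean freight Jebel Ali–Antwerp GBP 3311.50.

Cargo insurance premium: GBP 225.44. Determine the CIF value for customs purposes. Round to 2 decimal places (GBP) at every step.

CIF value: GBP 65329.05

CIF = FCA price + pre-shipment costs + freight + insurance
CIF = 61394.26 + 397.85 + 3311.50 + 225.44 = 65329.05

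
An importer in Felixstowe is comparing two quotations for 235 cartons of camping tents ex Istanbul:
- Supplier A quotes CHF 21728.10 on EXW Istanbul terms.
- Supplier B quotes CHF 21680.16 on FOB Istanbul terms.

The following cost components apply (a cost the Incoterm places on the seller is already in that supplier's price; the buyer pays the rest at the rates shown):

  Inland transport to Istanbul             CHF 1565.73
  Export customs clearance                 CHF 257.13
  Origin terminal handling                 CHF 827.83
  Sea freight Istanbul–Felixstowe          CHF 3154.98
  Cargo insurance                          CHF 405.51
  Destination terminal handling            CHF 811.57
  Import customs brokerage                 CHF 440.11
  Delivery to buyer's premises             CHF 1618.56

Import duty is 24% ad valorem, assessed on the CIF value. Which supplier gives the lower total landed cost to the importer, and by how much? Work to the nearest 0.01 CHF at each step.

Supplier A (EXW):
CIF value = EXW price + inland to port + export clearance + origin terminal + freight + insurance = 21728.10 + 1565.73 + 257.13 + 827.83 + 3154.98 + 405.51 = 27939.28
Import duty = 27939.28 × 24% = 6705.43
Buyer bears (A): 1565.73 + 257.13 + 827.83 + 3154.98 + 405.51 + 811.57 + 440.11 + 1618.56 = 9081.42
Landed cost (A) = invoice 21728.10 + 9081.42 + duty 6705.43 = 37514.95
Supplier B (FOB):
CIF value = FOB price + freight + insurance = 21680.16 + 3154.98 + 405.51 = 25240.65
Import duty = 25240.65 × 24% = 6057.76
Buyer bears (B): 3154.98 + 405.51 + 811.57 + 440.11 + 1618.56 = 6430.73
Landed cost (B) = invoice 21680.16 + 6430.73 + duty 6057.76 = 34168.65
Difference = |37514.95 − 34168.65| = 3346.30

Supplier B is cheaper by CHF 3346.30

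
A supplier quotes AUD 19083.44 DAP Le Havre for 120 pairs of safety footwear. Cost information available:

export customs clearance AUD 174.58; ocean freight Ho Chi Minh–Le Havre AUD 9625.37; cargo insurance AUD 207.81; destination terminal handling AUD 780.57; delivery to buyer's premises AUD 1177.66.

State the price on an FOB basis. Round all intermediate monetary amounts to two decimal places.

Not relevant to the conversion: export clearance — on the seller under both DAP and FOB; already in the DAP price and stays in the FOB price.
From DAP to FOB, the seller no longer bears: freight, insurance, destination terminal, delivery.
FOB price = 19083.44 − 9625.37 − 207.81 − 780.57 − 1177.66 = 7292.03

FOB price: AUD 7292.03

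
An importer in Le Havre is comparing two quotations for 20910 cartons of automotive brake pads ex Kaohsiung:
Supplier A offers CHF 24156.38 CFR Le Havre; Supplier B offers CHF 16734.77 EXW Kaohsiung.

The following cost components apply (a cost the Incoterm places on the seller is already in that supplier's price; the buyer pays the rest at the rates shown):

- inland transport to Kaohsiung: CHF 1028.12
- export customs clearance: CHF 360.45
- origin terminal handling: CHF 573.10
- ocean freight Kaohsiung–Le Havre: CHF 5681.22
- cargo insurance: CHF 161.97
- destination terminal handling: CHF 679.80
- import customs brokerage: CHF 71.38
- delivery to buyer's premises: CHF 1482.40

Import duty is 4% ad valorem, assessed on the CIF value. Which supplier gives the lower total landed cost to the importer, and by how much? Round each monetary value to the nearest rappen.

Supplier A (CFR):
CIF value = CFR price + insurance = 24156.38 + 161.97 = 24318.35
Import duty = 24318.35 × 4% = 972.73
Buyer bears (A): 161.97 + 679.80 + 71.38 + 1482.40 = 2395.55
Landed cost (A) = invoice 24156.38 + 2395.55 + duty 972.73 = 27524.66
Supplier B (EXW):
CIF value = EXW price + inland to port + export clearance + origin terminal + freight + insurance = 16734.77 + 1028.12 + 360.45 + 573.10 + 5681.22 + 161.97 = 24539.63
Import duty = 24539.63 × 4% = 981.59
Buyer bears (B): 1028.12 + 360.45 + 573.10 + 5681.22 + 161.97 + 679.80 + 71.38 + 1482.40 = 10038.44
Landed cost (B) = invoice 16734.77 + 10038.44 + duty 981.59 = 27754.80
Difference = |27524.66 − 27754.80| = 230.14

Supplier A is cheaper by CHF 230.14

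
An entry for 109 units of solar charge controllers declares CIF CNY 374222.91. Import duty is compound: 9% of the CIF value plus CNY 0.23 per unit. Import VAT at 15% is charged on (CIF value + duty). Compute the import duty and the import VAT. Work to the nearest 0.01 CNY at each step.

Import duty: CNY 33705.13; import VAT: CNY 61189.21

Ad valorem component: 374222.91 × 9% = 33680.06
Specific component: 109 × 0.23 = 25.07
Import duty = 33680.06 + 25.07 = 33705.13
VAT base = CIF + duty = 374222.91 + 33705.13 = 407928.04
Import VAT = 407928.04 × 15% = 61189.21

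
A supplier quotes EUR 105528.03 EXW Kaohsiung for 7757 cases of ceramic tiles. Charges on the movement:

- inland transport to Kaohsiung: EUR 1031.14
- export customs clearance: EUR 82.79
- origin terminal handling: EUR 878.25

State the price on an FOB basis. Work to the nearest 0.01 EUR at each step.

From EXW to FOB, the seller additionally bears: inland to port, export clearance, origin terminal.
FOB price = 105528.03 + 1031.14 + 82.79 + 878.25 = 107520.21

FOB price: EUR 107520.21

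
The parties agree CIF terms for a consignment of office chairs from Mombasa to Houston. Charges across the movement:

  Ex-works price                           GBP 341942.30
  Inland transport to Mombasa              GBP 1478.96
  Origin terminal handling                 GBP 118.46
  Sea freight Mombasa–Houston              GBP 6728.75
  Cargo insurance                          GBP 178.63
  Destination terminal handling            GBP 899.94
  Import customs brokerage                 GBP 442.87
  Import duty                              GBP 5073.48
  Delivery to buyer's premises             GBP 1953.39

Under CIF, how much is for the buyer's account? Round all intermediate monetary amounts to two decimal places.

Buyer's account: GBP 8369.68

CIF: the seller pays costs through ocean freight and marine insurance to the destination port.
Seller's account: goods 341942.30 + inland to port 1478.96 + origin terminal 118.46 + freight 6728.75 + insurance 178.63 = 350447.10
Buyer's account: destination terminal 899.94 + brokerage 442.87 + duty 5073.48 + delivery 1953.39 = 8369.68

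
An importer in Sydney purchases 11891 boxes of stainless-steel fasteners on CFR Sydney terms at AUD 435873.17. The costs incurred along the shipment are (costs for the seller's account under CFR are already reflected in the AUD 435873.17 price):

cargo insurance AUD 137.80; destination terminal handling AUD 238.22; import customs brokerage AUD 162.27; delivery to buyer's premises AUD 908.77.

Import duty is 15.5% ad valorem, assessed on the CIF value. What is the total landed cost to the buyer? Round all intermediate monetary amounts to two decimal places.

Total landed cost: AUD 504901.93

CFR: the seller pays costs through ocean freight to the destination port, but not insurance.
CIF value = CFR price + insurance = 435873.17 + 137.80 = 436010.97
Import duty = 436010.97 × 15.5% = 67581.70
Buyer bears: insurance 137.80 + destination terminal 238.22 + brokerage 162.27 + delivery 908.77 + duty 67581.70 = 69028.76
Landed cost = invoice 435873.17 + 69028.76 = 504901.93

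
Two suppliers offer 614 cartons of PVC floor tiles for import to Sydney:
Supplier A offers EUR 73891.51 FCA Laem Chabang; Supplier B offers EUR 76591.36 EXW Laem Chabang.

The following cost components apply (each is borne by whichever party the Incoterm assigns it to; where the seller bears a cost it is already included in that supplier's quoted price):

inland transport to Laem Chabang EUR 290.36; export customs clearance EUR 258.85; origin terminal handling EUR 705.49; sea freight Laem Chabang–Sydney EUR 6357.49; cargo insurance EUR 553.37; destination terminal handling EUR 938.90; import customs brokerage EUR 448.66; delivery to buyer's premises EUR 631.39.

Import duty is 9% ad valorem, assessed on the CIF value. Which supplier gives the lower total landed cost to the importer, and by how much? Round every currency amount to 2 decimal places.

Supplier A (FCA):
CIF value = FCA price + origin terminal + freight + insurance = 73891.51 + 705.49 + 6357.49 + 553.37 = 81507.86
Import duty = 81507.86 × 9% = 7335.71
Buyer bears (A): 705.49 + 6357.49 + 553.37 + 938.90 + 448.66 + 631.39 = 9635.30
Landed cost (A) = invoice 73891.51 + 9635.30 + duty 7335.71 = 90862.52
Supplier B (EXW):
CIF value = EXW price + inland to port + export clearance + origin terminal + freight + insurance = 76591.36 + 290.36 + 258.85 + 705.49 + 6357.49 + 553.37 = 84756.92
Import duty = 84756.92 × 9% = 7628.12
Buyer bears (B): 290.36 + 258.85 + 705.49 + 6357.49 + 553.37 + 938.90 + 448.66 + 631.39 = 10184.51
Landed cost (B) = invoice 76591.36 + 10184.51 + duty 7628.12 = 94403.99
Difference = |90862.52 − 94403.99| = 3541.47

Supplier A is cheaper by EUR 3541.47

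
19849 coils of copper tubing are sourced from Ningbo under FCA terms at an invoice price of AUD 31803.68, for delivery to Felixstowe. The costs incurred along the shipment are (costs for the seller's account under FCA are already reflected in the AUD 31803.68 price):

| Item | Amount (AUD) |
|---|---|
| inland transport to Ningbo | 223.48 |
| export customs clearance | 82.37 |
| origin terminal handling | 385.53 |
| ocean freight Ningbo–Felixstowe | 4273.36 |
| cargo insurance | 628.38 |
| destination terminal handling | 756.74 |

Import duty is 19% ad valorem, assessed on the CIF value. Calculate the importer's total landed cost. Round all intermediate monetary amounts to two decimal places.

FCA: the seller delivers export-cleared goods to the carrier; the buyer bears costs from that point.
Already in the invoice (seller's account under FCA): inland to port, export clearance — exclude.
CIF value = FCA price + origin terminal + freight + insurance = 31803.68 + 385.53 + 4273.36 + 628.38 = 37090.95
Import duty = 37090.95 × 19% = 7047.28
Buyer bears: origin terminal 385.53 + freight 4273.36 + insurance 628.38 + destination terminal 756.74 + duty 7047.28 = 13091.29
Landed cost = invoice 31803.68 + 13091.29 = 44894.97

Total landed cost: AUD 44894.97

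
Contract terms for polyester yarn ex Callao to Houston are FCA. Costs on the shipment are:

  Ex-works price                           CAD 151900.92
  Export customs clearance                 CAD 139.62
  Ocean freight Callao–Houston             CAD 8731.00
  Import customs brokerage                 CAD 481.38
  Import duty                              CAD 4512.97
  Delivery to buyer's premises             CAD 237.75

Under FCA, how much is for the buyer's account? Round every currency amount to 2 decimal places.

FCA: the seller delivers export-cleared goods to the carrier; the buyer bears costs from that point.
Seller's account: goods 151900.92 + export clearance 139.62 = 152040.54
Buyer's account: freight 8731.00 + brokerage 481.38 + duty 4512.97 + delivery 237.75 = 13963.10

Buyer's account: CAD 13963.10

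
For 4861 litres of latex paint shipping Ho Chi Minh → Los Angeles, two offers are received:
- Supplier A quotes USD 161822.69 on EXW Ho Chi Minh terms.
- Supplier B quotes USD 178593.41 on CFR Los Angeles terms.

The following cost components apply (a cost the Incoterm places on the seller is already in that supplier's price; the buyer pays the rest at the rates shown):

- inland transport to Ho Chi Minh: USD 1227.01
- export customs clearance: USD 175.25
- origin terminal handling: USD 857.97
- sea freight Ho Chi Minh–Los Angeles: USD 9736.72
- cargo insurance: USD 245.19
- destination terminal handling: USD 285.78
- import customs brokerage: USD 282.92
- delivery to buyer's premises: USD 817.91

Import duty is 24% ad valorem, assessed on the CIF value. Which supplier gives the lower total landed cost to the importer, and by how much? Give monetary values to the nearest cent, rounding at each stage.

Supplier A is cheaper by USD 5919.47

Supplier A (EXW):
CIF value = EXW price + inland to port + export clearance + origin terminal + freight + insurance = 161822.69 + 1227.01 + 175.25 + 857.97 + 9736.72 + 245.19 = 174064.83
Import duty = 174064.83 × 24% = 41775.56
Buyer bears (A): 1227.01 + 175.25 + 857.97 + 9736.72 + 245.19 + 285.78 + 282.92 + 817.91 = 13628.75
Landed cost (A) = invoice 161822.69 + 13628.75 + duty 41775.56 = 217227.00
Supplier B (CFR):
CIF value = CFR price + insurance = 178593.41 + 245.19 = 178838.60
Import duty = 178838.60 × 24% = 42921.26
Buyer bears (B): 245.19 + 285.78 + 282.92 + 817.91 = 1631.80
Landed cost (B) = invoice 178593.41 + 1631.80 + duty 42921.26 = 223146.47
Difference = |217227.00 − 223146.47| = 5919.47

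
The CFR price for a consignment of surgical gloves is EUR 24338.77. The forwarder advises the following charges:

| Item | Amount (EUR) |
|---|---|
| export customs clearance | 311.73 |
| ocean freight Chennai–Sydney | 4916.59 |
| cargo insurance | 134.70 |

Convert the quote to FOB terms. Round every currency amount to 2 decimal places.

Not relevant to the conversion: export clearance — on the seller under both CFR and FOB; already in the CFR price and stays in the FOB price. insurance — on the buyer under both terms; not part of either seller's price.
From CFR to FOB, the seller no longer bears: freight.
FOB price = 24338.77 − 4916.59 = 19422.18

FOB price: EUR 19422.18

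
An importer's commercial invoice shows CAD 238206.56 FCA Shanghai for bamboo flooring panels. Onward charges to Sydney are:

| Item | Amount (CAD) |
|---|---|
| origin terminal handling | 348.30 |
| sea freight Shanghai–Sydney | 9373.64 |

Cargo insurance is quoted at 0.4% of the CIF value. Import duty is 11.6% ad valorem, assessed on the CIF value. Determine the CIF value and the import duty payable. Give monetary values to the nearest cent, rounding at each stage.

Let C be the CIF value. C = FCA price + pre-shipment costs + freight + 0.4% × C
C − 0.4% × C = 238206.56 + 348.30 + 9373.64
0.996 × C = 247928.50
C = 247928.50 / 0.996 = 248924.20
Insurance premium = 0.4% × 248924.20 = 995.70
Import duty = 248924.20 × 11.6% = 28875.21

CIF value: CAD 248924.20; import duty: CAD 28875.21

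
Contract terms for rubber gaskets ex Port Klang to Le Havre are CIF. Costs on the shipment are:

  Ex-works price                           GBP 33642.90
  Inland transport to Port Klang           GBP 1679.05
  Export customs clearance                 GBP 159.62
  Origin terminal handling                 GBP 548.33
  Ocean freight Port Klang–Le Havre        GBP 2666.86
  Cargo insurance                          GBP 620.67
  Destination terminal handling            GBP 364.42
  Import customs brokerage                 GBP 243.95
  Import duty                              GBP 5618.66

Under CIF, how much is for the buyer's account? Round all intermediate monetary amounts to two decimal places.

Buyer's account: GBP 6227.03

CIF: the seller pays costs through ocean freight and marine insurance to the destination port.
Seller's account: goods 33642.90 + inland to port 1679.05 + export clearance 159.62 + origin terminal 548.33 + freight 2666.86 + insurance 620.67 = 39317.43
Buyer's account: destination terminal 364.42 + brokerage 243.95 + duty 5618.66 = 6227.03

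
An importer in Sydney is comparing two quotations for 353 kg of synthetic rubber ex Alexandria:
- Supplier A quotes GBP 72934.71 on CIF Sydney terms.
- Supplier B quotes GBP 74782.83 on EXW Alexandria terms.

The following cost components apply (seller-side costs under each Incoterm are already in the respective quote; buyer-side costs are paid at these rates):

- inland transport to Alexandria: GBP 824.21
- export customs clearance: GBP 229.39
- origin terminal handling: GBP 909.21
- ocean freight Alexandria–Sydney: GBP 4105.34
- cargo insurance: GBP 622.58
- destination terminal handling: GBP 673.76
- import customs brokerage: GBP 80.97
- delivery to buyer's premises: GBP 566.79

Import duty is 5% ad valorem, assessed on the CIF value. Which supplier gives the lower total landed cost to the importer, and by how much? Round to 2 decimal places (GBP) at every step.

Supplier A is cheaper by GBP 8965.79

Supplier A (CIF):
The CIF price already equals the CIF value: 72934.71
Import duty = 72934.71 × 5% = 3646.74
Buyer bears (A): 673.76 + 80.97 + 566.79 = 1321.52
Landed cost (A) = invoice 72934.71 + 1321.52 + duty 3646.74 = 77902.97
Supplier B (EXW):
CIF value = EXW price + inland to port + export clearance + origin terminal + freight + insurance = 74782.83 + 824.21 + 229.39 + 909.21 + 4105.34 + 622.58 = 81473.56
Import duty = 81473.56 × 5% = 4073.68
Buyer bears (B): 824.21 + 229.39 + 909.21 + 4105.34 + 622.58 + 673.76 + 80.97 + 566.79 = 8012.25
Landed cost (B) = invoice 74782.83 + 8012.25 + duty 4073.68 = 86868.76
Difference = |77902.97 − 86868.76| = 8965.79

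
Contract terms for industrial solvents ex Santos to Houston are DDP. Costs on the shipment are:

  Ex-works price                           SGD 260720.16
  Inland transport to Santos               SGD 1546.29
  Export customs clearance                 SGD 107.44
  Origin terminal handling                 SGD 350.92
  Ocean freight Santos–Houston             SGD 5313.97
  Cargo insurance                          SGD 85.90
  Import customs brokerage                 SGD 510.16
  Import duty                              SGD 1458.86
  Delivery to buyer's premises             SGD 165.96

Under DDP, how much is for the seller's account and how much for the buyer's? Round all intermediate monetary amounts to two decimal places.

Seller: SGD 270259.66; buyer: SGD 0.00

DDP: the seller bears all costs including import duty.
Seller's account: goods 260720.16 + inland to port 1546.29 + export clearance 107.44 + origin terminal 350.92 + freight 5313.97 + insurance 85.90 + brokerage 510.16 + duty 1458.86 + delivery 165.96 = 270259.66
Buyer's account: 0.00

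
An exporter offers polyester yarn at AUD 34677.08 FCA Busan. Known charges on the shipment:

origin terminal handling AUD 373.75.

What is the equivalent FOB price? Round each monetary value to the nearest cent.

FOB price: AUD 35050.83

From FCA to FOB, the seller additionally bears: origin terminal.
FOB price = 34677.08 + 373.75 = 35050.83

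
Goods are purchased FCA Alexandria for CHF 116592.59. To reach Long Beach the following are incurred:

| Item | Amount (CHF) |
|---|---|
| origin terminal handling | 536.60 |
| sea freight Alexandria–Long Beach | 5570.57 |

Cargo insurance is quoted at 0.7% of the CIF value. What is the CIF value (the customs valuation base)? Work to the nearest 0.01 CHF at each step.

CIF value: CHF 123564.71

Let C be the CIF value. C = FCA price + pre-shipment costs + freight + 0.7% × C
C − 0.7% × C = 116592.59 + 536.60 + 5570.57
0.993 × C = 122699.76
C = 122699.76 / 0.993 = 123564.71
Insurance premium = 0.7% × 123564.71 = 864.95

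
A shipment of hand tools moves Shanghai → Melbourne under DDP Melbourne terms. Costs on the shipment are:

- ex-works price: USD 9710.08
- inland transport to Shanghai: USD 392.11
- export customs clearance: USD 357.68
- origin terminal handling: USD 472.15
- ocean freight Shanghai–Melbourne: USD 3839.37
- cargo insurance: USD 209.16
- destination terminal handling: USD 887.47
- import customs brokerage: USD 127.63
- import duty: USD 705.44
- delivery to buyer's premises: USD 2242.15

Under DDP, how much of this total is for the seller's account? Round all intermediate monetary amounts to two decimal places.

Seller's account: USD 18943.24

DDP: the seller bears all costs including import duty.
Seller's account: goods 9710.08 + inland to port 392.11 + export clearance 357.68 + origin terminal 472.15 + freight 3839.37 + insurance 209.16 + destination terminal 887.47 + brokerage 127.63 + duty 705.44 + delivery 2242.15 = 18943.24
Buyer's account: 0.00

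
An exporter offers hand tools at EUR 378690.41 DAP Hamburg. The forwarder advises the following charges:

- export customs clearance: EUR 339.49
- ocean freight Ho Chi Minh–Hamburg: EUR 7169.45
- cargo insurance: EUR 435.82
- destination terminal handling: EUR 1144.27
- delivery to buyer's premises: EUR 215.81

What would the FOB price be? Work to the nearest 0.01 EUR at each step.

FOB price: EUR 369725.06

Not relevant to the conversion: export clearance — on the seller under both DAP and FOB; already in the DAP price and stays in the FOB price.
From DAP to FOB, the seller no longer bears: freight, insurance, destination terminal, delivery.
FOB price = 378690.41 − 7169.45 − 435.82 − 1144.27 − 215.81 = 369725.06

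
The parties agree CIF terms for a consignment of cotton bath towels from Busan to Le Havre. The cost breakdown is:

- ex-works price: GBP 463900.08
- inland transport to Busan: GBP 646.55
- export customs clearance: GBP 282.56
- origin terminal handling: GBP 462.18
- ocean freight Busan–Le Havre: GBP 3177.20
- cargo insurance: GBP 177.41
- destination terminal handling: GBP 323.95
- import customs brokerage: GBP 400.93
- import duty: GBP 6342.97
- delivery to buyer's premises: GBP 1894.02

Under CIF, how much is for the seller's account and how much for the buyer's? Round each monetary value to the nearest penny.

CIF: the seller pays costs through ocean freight and marine insurance to the destination port.
Seller's account: goods 463900.08 + inland to port 646.55 + export clearance 282.56 + origin terminal 462.18 + freight 3177.20 + insurance 177.41 = 468645.98
Buyer's account: destination terminal 323.95 + brokerage 400.93 + duty 6342.97 + delivery 1894.02 = 8961.87

Seller: GBP 468645.98; buyer: GBP 8961.87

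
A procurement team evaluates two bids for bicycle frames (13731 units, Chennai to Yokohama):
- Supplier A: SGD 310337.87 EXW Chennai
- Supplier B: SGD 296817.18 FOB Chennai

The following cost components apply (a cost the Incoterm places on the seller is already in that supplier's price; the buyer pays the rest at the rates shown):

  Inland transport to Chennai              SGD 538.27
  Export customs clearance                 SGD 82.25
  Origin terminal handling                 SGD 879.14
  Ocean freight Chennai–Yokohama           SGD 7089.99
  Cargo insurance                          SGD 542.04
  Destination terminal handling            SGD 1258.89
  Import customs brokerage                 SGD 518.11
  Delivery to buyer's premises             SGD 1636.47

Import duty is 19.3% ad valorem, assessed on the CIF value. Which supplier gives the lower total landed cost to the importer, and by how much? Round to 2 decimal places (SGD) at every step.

Supplier A (EXW):
CIF value = EXW price + inland to port + export clearance + origin terminal + freight + insurance = 310337.87 + 538.27 + 82.25 + 879.14 + 7089.99 + 542.04 = 319469.56
Import duty = 319469.56 × 19.3% = 61657.63
Buyer bears (A): 538.27 + 82.25 + 879.14 + 7089.99 + 542.04 + 1258.89 + 518.11 + 1636.47 = 12545.16
Landed cost (A) = invoice 310337.87 + 12545.16 + duty 61657.63 = 384540.66
Supplier B (FOB):
CIF value = FOB price + freight + insurance = 296817.18 + 7089.99 + 542.04 = 304449.21
Import duty = 304449.21 × 19.3% = 58758.70
Buyer bears (B): 7089.99 + 542.04 + 1258.89 + 518.11 + 1636.47 = 11045.50
Landed cost (B) = invoice 296817.18 + 11045.50 + duty 58758.70 = 366621.38
Difference = |384540.66 − 366621.38| = 17919.28

Supplier B is cheaper by SGD 17919.28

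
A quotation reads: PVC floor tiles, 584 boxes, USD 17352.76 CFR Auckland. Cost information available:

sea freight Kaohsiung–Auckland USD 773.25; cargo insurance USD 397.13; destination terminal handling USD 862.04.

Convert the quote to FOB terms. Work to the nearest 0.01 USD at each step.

Not relevant to the conversion: insurance, destination terminal — on the buyer under both terms; not part of either seller's price.
From CFR to FOB, the seller no longer bears: freight.
FOB price = 17352.76 − 773.25 = 16579.51

FOB price: USD 16579.51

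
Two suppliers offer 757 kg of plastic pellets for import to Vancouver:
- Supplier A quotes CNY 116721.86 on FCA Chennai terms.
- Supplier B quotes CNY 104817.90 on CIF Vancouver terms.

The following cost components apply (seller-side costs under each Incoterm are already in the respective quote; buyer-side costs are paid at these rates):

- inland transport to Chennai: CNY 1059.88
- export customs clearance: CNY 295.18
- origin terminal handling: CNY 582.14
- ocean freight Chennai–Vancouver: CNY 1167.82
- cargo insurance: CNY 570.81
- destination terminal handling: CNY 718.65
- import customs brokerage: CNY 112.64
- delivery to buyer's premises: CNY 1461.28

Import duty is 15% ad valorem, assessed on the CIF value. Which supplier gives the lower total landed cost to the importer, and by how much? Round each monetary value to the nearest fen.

Supplier B is cheaper by CNY 16358.43

Supplier A (FCA):
CIF value = FCA price + origin terminal + freight + insurance = 116721.86 + 582.14 + 1167.82 + 570.81 = 119042.63
Import duty = 119042.63 × 15% = 17856.39
Buyer bears (A): 582.14 + 1167.82 + 570.81 + 718.65 + 112.64 + 1461.28 = 4613.34
Landed cost (A) = invoice 116721.86 + 4613.34 + duty 17856.39 = 139191.59
Supplier B (CIF):
The CIF price already equals the CIF value: 104817.90
Import duty = 104817.90 × 15% = 15722.69
Buyer bears (B): 718.65 + 112.64 + 1461.28 = 2292.57
Landed cost (B) = invoice 104817.90 + 2292.57 + duty 15722.69 = 122833.16
Difference = |139191.59 − 122833.16| = 16358.43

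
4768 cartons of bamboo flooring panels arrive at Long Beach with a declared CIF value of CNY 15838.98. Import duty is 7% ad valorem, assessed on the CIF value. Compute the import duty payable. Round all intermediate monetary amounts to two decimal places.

Import duty: CNY 1108.73

Import duty = 15838.98 × 7% = 1108.73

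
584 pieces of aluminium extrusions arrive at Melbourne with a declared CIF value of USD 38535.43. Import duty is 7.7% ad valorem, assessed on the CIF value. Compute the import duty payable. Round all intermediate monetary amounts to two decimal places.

Import duty: USD 2967.23

Import duty = 38535.43 × 7.7% = 2967.23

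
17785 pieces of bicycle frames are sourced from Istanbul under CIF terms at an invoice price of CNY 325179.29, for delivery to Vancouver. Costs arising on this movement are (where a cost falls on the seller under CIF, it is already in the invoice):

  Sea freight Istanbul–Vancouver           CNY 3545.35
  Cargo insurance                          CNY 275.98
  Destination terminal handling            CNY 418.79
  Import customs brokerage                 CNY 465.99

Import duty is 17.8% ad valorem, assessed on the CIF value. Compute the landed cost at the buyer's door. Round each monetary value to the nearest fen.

Total landed cost: CNY 383945.98

CIF: the seller pays costs through ocean freight and marine insurance to the destination port.
Already in the invoice (seller's account under CIF): freight, insurance — exclude.
The CIF price already equals the CIF value: 325179.29
Import duty = 325179.29 × 17.8% = 57881.91
Buyer bears: destination terminal 418.79 + brokerage 465.99 + duty 57881.91 = 58766.69
Landed cost = invoice 325179.29 + 58766.69 = 383945.98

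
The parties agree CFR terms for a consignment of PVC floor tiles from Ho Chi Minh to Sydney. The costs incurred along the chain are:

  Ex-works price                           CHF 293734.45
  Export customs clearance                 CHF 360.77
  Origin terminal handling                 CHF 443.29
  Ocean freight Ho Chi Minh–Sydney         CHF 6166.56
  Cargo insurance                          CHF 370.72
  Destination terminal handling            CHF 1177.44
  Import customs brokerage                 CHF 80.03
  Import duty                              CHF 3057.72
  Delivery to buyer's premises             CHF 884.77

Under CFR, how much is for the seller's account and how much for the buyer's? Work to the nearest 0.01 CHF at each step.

Seller: CHF 300705.07; buyer: CHF 5570.68

CFR: the seller pays costs through ocean freight to the destination port, but not insurance.
Seller's account: goods 293734.45 + export clearance 360.77 + origin terminal 443.29 + freight 6166.56 = 300705.07
Buyer's account: insurance 370.72 + destination terminal 1177.44 + brokerage 80.03 + duty 3057.72 + delivery 884.77 = 5570.68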